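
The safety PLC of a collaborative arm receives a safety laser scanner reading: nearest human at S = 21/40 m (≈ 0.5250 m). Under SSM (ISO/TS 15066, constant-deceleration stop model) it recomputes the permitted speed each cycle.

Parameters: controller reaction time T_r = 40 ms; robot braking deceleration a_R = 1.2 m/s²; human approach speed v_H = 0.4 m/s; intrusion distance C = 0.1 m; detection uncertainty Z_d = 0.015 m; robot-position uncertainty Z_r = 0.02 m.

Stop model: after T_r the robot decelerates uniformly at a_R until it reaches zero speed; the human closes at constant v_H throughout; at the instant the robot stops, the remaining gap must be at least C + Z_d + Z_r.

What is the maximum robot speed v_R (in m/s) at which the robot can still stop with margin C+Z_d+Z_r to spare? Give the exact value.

v_R_max = 3/5 m/s = 0.6000 m/s

at the boundary: (5/12)·v² + (28/75)·v + (-187/500) = 0
  disc = (28/75)² − 4·(5/12)·(-187/500) = 17161/22500 ; √disc = 131/150
  v_R = (−(28/75) + 131/150) / (2·(5/12)) = 3/5 m/s
check:
T_s = v_R/a_R = (3/5)/(6/5) = 0.5000 s
reaction-phase robot travel = 0.6000·0.0400 = 0.0240 m
braking distance = 0.6000²/(2·1.2000) = 0.1500 m
human over T_r+T_s: 0.4000·(0.0400+0.5000) = 0.2160 m
margins: 0.1000+0.0150+0.0200 = 0.1350 m
sum ≈ 0.0240+0.1500+0.2160+0.1350 ≈ 0.5250 m = S ✓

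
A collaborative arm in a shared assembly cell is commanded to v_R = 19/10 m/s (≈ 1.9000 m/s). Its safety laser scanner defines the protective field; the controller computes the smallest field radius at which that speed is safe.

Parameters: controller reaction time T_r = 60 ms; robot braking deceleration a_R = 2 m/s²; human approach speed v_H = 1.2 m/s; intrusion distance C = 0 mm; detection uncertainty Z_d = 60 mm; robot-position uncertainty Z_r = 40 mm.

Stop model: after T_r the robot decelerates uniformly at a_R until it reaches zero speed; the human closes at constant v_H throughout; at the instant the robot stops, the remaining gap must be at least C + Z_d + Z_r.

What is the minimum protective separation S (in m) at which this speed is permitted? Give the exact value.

S_min = 4657/2000 m = 2.3285 m

stop time T_s = (19/10)/2 = 0.9500 s
reaction-phase robot travel = 1.9000·0.0600 = 0.1140 m
braking distance = 1.9000²/(2·2.0000) = 0.9025 m
human over T_r+T_s: 1.2000·(0.0600+0.9500) = 1.2120 m
margins: 0.0000+0.0600+0.0400 = 0.1000 m
S_min ≈ 0.1140+0.9025+1.2120+0.1000  ⇒  S_min = 4657/2000 m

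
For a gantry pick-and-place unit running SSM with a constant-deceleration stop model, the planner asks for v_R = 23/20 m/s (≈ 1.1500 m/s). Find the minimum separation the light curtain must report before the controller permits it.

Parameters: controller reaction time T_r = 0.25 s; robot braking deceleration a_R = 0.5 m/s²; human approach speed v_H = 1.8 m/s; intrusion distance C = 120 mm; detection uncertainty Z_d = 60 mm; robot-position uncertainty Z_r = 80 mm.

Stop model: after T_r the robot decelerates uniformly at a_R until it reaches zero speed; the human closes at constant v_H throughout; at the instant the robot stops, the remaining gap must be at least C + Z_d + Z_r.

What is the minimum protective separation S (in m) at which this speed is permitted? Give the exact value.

S_min = 323/50 m = 6.4600 m

stop time T_s = (23/20)/(1/2) = 2.3000 s
reaction-phase robot travel = 1.1500·0.2500 = 0.2875 m
robot covers 1.1500·2.3000 − ½·0.5000·2.3000² = 1.3225 m while stopping
person approaches 1.8000·(0.2500+2.3000) = 4.5900 m
residual clearance needed = 0.1200+0.0600+0.0800 = 0.2600 m
S_min ≈ 0.2875+1.3225+4.5900+0.2600  ⇒  S_min = 323/50 m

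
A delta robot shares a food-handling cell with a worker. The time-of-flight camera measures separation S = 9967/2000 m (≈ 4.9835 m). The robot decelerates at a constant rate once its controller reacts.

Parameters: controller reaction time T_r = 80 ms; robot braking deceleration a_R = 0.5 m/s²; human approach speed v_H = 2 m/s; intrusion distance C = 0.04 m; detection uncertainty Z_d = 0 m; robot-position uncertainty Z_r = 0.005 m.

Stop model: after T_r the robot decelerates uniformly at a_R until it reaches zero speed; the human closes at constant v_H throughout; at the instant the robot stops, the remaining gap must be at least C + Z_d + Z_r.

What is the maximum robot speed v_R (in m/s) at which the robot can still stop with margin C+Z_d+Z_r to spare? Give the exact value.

collect terms ⇒ (1)·v_R² + (102/25)·v_R + (-9557/2000) = 0
  disc = (102/25)² − 4·(1)·(-9557/2000) = 89401/2500 ; √disc = 299/50
  v_R = (−(102/25) + 299/50) / (2·(1)) = 19/20 m/s
check:
T_s = v_R/a_R = (19/20)/(1/2) = 1.9000 s
reaction-phase robot travel = 0.9500·0.0800 = 0.0760 m
robot under decel: 0.9500²/(2·0.5000) = 0.9025 m
human over T_r+T_s: 2.0000·(0.0800+1.9000) = 3.9600 m
C+Z_d+Z_r = 0.0400+0.0000+0.0050 = 0.0450 m
sum ≈ 0.0760+0.9025+3.9600+0.0450 ≈ 4.9835 m = S ✓

v_R_max = 19/20 m/s = 0.9500 m/s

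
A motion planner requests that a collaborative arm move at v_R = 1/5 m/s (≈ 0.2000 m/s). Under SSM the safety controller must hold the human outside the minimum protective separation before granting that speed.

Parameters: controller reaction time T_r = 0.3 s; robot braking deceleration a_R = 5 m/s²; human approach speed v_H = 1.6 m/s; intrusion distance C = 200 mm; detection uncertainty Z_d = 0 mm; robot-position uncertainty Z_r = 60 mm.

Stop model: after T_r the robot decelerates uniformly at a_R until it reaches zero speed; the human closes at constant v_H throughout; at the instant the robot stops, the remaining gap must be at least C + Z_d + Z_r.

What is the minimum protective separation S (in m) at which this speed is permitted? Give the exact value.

stop time T_s = (1/5)/5 = 0.0400 s
reaction-phase robot travel = 0.2000·0.3000 = 0.0600 m
robot covers 0.2000·0.0400 − ½·5.0000·0.0400² = 0.0040 m while stopping
human closes 1.6000·0.3400 = 0.5440 m
residual clearance needed = 0.2000+0.0000+0.0600 = 0.2600 m
S_min ≈ 0.0600+0.0040+0.5440+0.2600  ⇒  S_min = 217/250 m

S_min = 217/250 m = 0.8680 m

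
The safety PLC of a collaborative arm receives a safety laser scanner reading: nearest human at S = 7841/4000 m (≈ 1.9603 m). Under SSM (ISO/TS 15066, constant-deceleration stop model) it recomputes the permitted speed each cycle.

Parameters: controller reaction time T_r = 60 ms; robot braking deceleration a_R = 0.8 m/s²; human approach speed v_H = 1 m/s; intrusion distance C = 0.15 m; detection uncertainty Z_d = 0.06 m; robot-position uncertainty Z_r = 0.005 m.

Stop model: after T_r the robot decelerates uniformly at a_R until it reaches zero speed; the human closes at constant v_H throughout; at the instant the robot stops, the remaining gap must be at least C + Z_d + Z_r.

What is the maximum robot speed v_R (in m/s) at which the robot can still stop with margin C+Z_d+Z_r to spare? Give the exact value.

quadratic (5/8)·v² + (131/100)·v + (-6741/4000) = 0
  disc = (131/100)² − 4·(5/8)·(-6741/4000) = 237169/40000 ; √disc = 487/200
  v_R = (−(131/100) + 487/200) / (2·(5/8)) = 9/10 m/s
check:
stop time T_s = (9/10)/(4/5) = 1.1250 s
robot covers v_R·T_r = 0.9000·0.0600 = 0.0540 m before braking
braking distance = 0.9000²/(2·0.8000) = 0.5062 m
human over T_r+T_s: 1.0000·(0.0600+1.1250) = 1.1850 m
residual clearance needed = 0.1500+0.0600+0.0050 = 0.2150 m
sum ≈ 0.0540+0.5062+1.1850+0.2150 ≈ 1.9603 m = S ✓

v_R_max = 9/10 m/s = 0.9000 m/s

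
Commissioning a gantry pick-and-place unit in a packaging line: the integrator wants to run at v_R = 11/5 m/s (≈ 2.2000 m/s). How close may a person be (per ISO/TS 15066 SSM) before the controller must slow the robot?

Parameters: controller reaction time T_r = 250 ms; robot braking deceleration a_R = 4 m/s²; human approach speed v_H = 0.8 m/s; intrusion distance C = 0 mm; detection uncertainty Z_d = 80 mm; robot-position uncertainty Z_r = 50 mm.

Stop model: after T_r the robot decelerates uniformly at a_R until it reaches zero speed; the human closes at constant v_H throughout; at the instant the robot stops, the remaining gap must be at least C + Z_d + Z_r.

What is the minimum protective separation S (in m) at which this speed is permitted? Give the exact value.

T_s = v_R/a_R = (11/5)/4 = 0.5500 s
robot in T_r: 2.2000·0.2500 = 0.5500 m
robot under decel: 2.2000²/(2·4.0000) = 0.6050 m
person approaches 0.8000·(0.2500+0.5500) = 0.6400 m
C+Z_d+Z_r = 0.0000+0.0800+0.0500 = 0.1300 m
S_min ≈ 0.5500+0.6050+0.6400+0.1300  ⇒  S_min = 77/40 m

S_min = 77/40 m = 1.9250 m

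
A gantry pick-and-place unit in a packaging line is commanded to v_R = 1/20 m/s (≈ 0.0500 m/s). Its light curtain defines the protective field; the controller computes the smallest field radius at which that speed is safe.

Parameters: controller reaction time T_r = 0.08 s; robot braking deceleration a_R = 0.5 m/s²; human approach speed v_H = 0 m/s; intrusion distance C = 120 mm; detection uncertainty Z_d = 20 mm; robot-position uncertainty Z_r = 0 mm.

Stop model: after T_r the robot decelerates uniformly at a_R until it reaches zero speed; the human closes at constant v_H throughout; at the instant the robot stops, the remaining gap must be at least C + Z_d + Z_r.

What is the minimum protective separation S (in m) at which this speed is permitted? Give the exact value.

S_min = 293/2000 m = 0.1465 m

T_s = v_R/a_R = (1/20)/(1/2) = 0.1000 s
robot covers v_R·T_r = 0.0500·0.0800 = 0.0040 m before braking
braking distance = 0.0500²/(2·0.5000) = 0.0025 m
human closes 0.0000·0.1800 = 0.0000 m
margins: 0.1200+0.0200+0.0000 = 0.1400 m
S_min ≈ 0.0040+0.0025+0.0000+0.1400  ⇒  S_min = 293/2000 m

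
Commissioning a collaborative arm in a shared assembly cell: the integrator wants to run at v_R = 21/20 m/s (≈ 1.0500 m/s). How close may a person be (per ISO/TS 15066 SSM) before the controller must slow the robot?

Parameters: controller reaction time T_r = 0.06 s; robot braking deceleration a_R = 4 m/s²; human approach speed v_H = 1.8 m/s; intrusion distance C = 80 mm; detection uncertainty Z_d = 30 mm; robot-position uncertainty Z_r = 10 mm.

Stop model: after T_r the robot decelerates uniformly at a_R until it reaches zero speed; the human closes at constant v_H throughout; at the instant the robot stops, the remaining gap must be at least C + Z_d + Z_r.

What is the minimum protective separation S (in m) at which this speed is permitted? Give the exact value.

T_s = v_R/a_R = (21/20)/4 = 0.2625 s
robot covers v_R·T_r = 1.0500·0.0600 = 0.0630 m before braking
braking distance = 1.0500²/(2·4.0000) = 0.1378 m
human over T_r+T_s: 1.8000·(0.0600+0.2625) = 0.5805 m
residual clearance needed = 0.0800+0.0300+0.0100 = 0.1200 m
S_min ≈ 0.0630+0.1378+0.5805+0.1200  ⇒  S_min = 14421/16000 m

S_min = 14421/16000 m = 0.9013 m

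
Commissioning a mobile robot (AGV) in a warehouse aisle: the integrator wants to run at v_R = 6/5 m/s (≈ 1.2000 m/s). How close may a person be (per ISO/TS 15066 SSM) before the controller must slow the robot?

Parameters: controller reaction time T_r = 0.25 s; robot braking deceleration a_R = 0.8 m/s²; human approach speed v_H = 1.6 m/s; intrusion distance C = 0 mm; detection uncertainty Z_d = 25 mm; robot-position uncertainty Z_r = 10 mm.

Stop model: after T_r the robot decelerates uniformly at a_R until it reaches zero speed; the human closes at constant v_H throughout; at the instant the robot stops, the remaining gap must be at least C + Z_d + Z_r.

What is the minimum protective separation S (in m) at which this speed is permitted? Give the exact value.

braking lasts T_s = (6/5)/(4/5) = 1.5000 s
robot covers v_R·T_r = 1.2000·0.2500 = 0.3000 m before braking
robot covers 1.2000·1.5000 − ½·0.8000·1.5000² = 0.9000 m while stopping
human over T_r+T_s: 1.6000·(0.2500+1.5000) = 2.8000 m
residual clearance needed = 0.0000+0.0250+0.0100 = 0.0350 m
S_min ≈ 0.3000+0.9000+2.8000+0.0350  ⇒  S_min = 807/200 m

S_min = 807/200 m = 4.0350 m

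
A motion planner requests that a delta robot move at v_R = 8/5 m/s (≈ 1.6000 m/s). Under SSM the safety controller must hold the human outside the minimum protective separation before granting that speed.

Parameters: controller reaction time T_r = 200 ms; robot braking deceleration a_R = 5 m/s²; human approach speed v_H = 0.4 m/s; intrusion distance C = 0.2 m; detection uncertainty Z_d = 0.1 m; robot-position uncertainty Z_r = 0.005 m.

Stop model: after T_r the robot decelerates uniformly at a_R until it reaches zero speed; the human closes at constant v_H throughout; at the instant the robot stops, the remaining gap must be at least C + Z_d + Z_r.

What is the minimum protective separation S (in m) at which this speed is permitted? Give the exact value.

T_s = v_R/a_R = (8/5)/5 = 0.3200 s
reaction-phase robot travel = 1.6000·0.2000 = 0.3200 m
robot under decel: 1.6000²/(2·5.0000) = 0.2560 m
person approaches 0.4000·(0.2000+0.3200) = 0.2080 m
residual clearance needed = 0.2000+0.1000+0.0050 = 0.3050 m
S_min ≈ 0.3200+0.2560+0.2080+0.3050  ⇒  S_min = 1089/1000 m

S_min = 1089/1000 m = 1.0890 m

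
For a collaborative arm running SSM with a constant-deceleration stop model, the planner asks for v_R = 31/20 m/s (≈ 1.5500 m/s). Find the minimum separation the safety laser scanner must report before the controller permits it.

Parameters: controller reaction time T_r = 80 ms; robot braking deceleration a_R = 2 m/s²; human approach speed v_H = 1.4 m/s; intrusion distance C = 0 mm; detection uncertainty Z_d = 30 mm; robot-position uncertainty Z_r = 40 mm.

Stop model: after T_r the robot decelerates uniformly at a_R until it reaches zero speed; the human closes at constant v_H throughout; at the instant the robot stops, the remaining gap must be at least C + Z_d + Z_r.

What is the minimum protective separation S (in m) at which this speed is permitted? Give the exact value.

S_min = 15933/8000 m = 1.9916 m

stop time T_s = (31/20)/2 = 0.7750 s
robot covers v_R·T_r = 1.5500·0.0800 = 0.1240 m before braking
robot covers 1.5500·0.7750 − ½·2.0000·0.7750² = 0.6006 m while stopping
human closes 1.4000·0.8550 = 1.1970 m
margins: 0.0000+0.0300+0.0400 = 0.0700 m
S_min ≈ 0.1240+0.6006+1.1970+0.0700  ⇒  S_min = 15933/8000 m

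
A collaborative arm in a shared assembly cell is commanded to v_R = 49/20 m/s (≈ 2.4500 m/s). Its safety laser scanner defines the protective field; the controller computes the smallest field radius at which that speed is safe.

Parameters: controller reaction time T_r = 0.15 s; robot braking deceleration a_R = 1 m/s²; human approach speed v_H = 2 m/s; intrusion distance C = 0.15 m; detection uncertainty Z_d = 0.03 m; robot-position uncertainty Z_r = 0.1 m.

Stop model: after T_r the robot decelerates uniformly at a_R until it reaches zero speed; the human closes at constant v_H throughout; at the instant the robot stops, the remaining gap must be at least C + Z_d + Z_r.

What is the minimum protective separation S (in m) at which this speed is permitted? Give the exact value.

braking lasts T_s = (49/20)/1 = 2.4500 s
reaction-phase robot travel = 2.4500·0.1500 = 0.3675 m
robot covers 2.4500·2.4500 − ½·1.0000·2.4500² = 3.0013 m while stopping
person approaches 2.0000·(0.1500+2.4500) = 5.2000 m
margins: 0.1500+0.0300+0.1000 = 0.2800 m
S_min ≈ 0.3675+3.0013+5.2000+0.2800  ⇒  S_min = 7079/800 m

S_min = 7079/800 m = 8.8488 m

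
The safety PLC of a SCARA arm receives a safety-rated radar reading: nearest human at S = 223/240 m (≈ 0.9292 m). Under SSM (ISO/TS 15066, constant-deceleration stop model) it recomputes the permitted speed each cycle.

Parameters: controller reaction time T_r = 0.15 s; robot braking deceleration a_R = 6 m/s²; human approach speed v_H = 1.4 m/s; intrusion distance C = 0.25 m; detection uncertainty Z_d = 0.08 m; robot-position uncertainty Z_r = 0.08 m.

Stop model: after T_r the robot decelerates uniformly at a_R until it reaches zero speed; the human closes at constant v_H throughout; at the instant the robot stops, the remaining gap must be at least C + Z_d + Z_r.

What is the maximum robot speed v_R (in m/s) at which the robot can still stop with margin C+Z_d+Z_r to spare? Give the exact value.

v_R_max = 7/10 m/s = 0.7000 m/s

quadratic (1/12)·v² + (23/60)·v + (-371/1200) = 0
  disc = (23/60)² − 4·(1/12)·(-371/1200) = 1/4 ; √disc = 1/2
  v_R = (−(23/60) + 1/2) / (2·(1/12)) = 7/10 m/s
check:
braking lasts T_s = (7/10)/6 = 0.1167 s
robot in T_r: 0.7000·0.1500 = 0.1050 m
robot covers 0.7000·0.1167 − ½·6.0000·0.1167² = 0.0408 m while stopping
human over T_r+T_s: 1.4000·(0.1500+0.1167) = 0.3733 m
margins: 0.2500+0.0800+0.0800 = 0.4100 m
sum ≈ 0.1050+0.0408+0.3733+0.4100 ≈ 0.9292 m = S ✓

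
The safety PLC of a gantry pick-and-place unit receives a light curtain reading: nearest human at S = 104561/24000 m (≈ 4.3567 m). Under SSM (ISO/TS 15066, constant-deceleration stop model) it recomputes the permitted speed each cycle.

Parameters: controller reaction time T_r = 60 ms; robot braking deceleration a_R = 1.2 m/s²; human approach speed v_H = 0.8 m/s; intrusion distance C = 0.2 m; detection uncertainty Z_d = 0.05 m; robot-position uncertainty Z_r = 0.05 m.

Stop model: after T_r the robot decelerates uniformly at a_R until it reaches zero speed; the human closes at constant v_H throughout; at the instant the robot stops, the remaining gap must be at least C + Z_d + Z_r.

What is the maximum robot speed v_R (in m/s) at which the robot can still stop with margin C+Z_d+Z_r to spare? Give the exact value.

collect terms ⇒ (5/12)·v_R² + (109/150)·v_R + (-96209/24000) = 0
  disc = (109/150)² − 4·(5/12)·(-96209/24000) = 288369/40000 ; √disc = 537/200
  v_R = (−(109/150) + 537/200) / (2·(5/12)) = 47/20 m/s
check:
braking lasts T_s = (47/20)/(6/5) = 1.9583 s
robot covers v_R·T_r = 2.3500·0.0600 = 0.1410 m before braking
braking distance = 2.3500²/(2·1.2000) = 2.3010 m
human closes 0.8000·2.0183 = 1.6147 m
residual clearance needed = 0.2000+0.0500+0.0500 = 0.3000 m
sum ≈ 0.1410+2.3010+1.6147+0.3000 ≈ 4.3567 m = S ✓

v_R_max = 47/20 m/s = 2.3500 m/s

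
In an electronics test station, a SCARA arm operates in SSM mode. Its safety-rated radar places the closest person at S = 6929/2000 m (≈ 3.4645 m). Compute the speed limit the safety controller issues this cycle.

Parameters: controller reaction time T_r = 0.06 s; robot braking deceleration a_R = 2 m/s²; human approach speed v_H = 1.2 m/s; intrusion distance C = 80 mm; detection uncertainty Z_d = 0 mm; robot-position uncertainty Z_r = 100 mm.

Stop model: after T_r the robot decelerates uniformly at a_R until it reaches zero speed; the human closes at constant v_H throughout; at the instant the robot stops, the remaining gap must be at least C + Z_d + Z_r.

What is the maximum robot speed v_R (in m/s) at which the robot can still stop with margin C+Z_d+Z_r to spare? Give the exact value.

v_R_max = 5/2 m/s = 2.5000 m/s

at the boundary: (1/4)·v² + (33/50)·v + (-257/80) = 0
  disc = (33/50)² − 4·(1/4)·(-257/80) = 36481/10000 ; √disc = 191/100
  v_R = (−(33/50) + 191/100) / (2·(1/4)) = 5/2 m/s
check:
stop time T_s = (5/2)/2 = 1.2500 s
robot covers v_R·T_r = 2.5000·0.0600 = 0.1500 m before braking
braking distance = 2.5000²/(2·2.0000) = 1.5625 m
human over T_r+T_s: 1.2000·(0.0600+1.2500) = 1.5720 m
residual clearance needed = 0.0800+0.0000+0.1000 = 0.1800 m
sum ≈ 0.1500+1.5625+1.5720+0.1800 ≈ 3.4645 m = S ✓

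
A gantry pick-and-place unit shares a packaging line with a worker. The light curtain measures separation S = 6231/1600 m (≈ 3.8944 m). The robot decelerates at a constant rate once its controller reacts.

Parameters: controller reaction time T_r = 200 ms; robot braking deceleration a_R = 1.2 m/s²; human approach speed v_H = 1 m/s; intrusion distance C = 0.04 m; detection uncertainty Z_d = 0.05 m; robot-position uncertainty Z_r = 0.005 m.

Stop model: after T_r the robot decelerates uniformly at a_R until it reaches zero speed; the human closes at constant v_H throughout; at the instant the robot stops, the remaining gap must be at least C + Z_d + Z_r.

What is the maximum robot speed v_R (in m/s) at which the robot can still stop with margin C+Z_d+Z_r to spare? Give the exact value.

v_R_max = 39/20 m/s = 1.9500 m/s

collect terms ⇒ (5/12)·v_R² + (31/30)·v_R + (-5759/1600) = 0
  disc = (31/30)² − 4·(5/12)·(-5759/1600) = 101761/14400 ; √disc = 319/120
  v_R = (−(31/30) + 319/120) / (2·(5/12)) = 39/20 m/s
check:
braking lasts T_s = (39/20)/(6/5) = 1.6250 s
robot covers v_R·T_r = 1.9500·0.2000 = 0.3900 m before braking
braking distance = 1.9500²/(2·1.2000) = 1.5844 m
human over T_r+T_s: 1.0000·(0.2000+1.6250) = 1.8250 m
margins: 0.0400+0.0500+0.0050 = 0.0950 m
sum ≈ 0.3900+1.5844+1.8250+0.0950 ≈ 3.8944 m = S ✓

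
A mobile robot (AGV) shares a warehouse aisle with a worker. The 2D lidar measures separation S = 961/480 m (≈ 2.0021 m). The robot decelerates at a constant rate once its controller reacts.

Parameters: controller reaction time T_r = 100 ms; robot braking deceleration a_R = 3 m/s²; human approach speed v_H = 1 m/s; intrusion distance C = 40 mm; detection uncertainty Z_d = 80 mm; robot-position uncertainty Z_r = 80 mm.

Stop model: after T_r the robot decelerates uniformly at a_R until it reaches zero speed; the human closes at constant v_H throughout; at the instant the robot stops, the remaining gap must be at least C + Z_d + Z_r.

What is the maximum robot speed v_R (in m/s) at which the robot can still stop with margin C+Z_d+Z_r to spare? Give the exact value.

collect terms ⇒ (1/6)·v_R² + (13/30)·v_R + (-817/480) = 0
  disc = (13/30)² − 4·(1/6)·(-817/480) = 529/400 ; √disc = 23/20
  v_R = (−(13/30) + 23/20) / (2·(1/6)) = 43/20 m/s
check:
stop time T_s = (43/20)/3 = 0.7167 s
reaction-phase robot travel = 2.1500·0.1000 = 0.2150 m
robot covers 2.1500·0.7167 − ½·3.0000·0.7167² = 0.7704 m while stopping
human closes 1.0000·0.8167 = 0.8167 m
residual clearance needed = 0.0400+0.0800+0.0800 = 0.2000 m
sum ≈ 0.2150+0.7704+0.8167+0.2000 ≈ 2.0021 m = S ✓

v_R_max = 43/20 m/s = 2.1500 m/s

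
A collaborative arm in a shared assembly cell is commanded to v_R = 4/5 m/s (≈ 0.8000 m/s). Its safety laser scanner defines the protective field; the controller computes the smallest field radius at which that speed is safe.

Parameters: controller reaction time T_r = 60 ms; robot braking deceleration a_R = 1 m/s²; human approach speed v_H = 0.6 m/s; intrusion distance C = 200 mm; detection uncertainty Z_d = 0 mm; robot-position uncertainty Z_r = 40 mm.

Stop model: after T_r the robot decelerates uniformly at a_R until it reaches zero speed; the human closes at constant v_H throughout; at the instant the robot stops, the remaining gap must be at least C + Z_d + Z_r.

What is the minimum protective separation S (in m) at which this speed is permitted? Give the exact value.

stop time T_s = (4/5)/1 = 0.8000 s
robot in T_r: 0.8000·0.0600 = 0.0480 m
braking distance = 0.8000²/(2·1.0000) = 0.3200 m
person approaches 0.6000·(0.0600+0.8000) = 0.5160 m
C+Z_d+Z_r = 0.2000+0.0000+0.0400 = 0.2400 m
S_min ≈ 0.0480+0.3200+0.5160+0.2400  ⇒  S_min = 281/250 m

S_min = 281/250 m = 1.1240 m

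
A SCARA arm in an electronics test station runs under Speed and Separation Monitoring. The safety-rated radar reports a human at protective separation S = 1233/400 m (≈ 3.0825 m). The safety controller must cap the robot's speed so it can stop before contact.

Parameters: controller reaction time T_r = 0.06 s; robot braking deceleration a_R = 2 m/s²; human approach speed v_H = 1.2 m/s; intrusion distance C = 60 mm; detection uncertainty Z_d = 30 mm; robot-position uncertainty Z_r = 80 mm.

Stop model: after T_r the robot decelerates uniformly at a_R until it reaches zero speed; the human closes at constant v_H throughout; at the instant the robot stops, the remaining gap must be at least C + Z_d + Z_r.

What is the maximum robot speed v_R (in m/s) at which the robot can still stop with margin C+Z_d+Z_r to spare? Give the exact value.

v_R_max = 23/10 m/s = 2.3000 m/s

collect terms ⇒ (1/4)·v_R² + (33/50)·v_R + (-5681/2000) = 0
  disc = (33/50)² − 4·(1/4)·(-5681/2000) = 32761/10000 ; √disc = 181/100
  v_R = (−(33/50) + 181/100) / (2·(1/4)) = 23/10 m/s
check:
braking lasts T_s = (23/10)/2 = 1.1500 s
reaction-phase robot travel = 2.3000·0.0600 = 0.1380 m
robot covers 2.3000·1.1500 − ½·2.0000·1.1500² = 1.3225 m while stopping
person approaches 1.2000·(0.0600+1.1500) = 1.4520 m
margins: 0.0600+0.0300+0.0800 = 0.1700 m
sum ≈ 0.1380+1.3225+1.4520+0.1700 ≈ 3.0825 m = S ✓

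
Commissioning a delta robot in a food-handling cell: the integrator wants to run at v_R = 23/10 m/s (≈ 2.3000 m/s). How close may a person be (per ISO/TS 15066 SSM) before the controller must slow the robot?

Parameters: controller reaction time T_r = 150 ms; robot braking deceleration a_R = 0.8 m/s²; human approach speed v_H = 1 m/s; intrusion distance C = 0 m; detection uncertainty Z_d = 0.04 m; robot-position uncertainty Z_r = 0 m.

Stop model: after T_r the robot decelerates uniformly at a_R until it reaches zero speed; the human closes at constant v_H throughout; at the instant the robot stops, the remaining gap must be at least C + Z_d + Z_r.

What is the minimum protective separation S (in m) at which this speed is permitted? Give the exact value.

S_min = 5373/800 m = 6.7162 m

stop time T_s = (23/10)/(4/5) = 2.8750 s
reaction-phase robot travel = 2.3000·0.1500 = 0.3450 m
robot covers 2.3000·2.8750 − ½·0.8000·2.8750² = 3.3062 m while stopping
person approaches 1.0000·(0.1500+2.8750) = 3.0250 m
residual clearance needed = 0.0000+0.0400+0.0000 = 0.0400 m
S_min ≈ 0.3450+3.3062+3.0250+0.0400  ⇒  S_min = 5373/800 m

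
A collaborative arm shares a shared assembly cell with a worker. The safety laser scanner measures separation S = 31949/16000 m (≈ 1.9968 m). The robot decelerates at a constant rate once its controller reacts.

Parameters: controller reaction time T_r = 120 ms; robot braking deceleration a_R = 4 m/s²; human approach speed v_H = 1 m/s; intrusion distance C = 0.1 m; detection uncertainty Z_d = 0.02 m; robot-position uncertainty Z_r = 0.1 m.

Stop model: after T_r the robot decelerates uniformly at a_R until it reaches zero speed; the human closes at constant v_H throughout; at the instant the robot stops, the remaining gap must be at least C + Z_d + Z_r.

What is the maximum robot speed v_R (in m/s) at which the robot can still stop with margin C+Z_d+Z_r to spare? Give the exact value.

v_R_max = 49/20 m/s = 2.4500 m/s

at the boundary: (1/8)·v² + (37/100)·v + (-26509/16000) = 0
  disc = (37/100)² − 4·(1/8)·(-26509/16000) = 154449/160000 ; √disc = 393/400
  v_R = (−(37/100) + 393/400) / (2·(1/8)) = 49/20 m/s
check:
braking lasts T_s = (49/20)/4 = 0.6125 s
robot covers v_R·T_r = 2.4500·0.1200 = 0.2940 m before braking
robot covers 2.4500·0.6125 − ½·4.0000·0.6125² = 0.7503 m while stopping
human closes 1.0000·0.7325 = 0.7325 m
residual clearance needed = 0.1000+0.0200+0.1000 = 0.2200 m
sum ≈ 0.2940+0.7503+0.7325+0.2200 ≈ 1.9968 m = S ✓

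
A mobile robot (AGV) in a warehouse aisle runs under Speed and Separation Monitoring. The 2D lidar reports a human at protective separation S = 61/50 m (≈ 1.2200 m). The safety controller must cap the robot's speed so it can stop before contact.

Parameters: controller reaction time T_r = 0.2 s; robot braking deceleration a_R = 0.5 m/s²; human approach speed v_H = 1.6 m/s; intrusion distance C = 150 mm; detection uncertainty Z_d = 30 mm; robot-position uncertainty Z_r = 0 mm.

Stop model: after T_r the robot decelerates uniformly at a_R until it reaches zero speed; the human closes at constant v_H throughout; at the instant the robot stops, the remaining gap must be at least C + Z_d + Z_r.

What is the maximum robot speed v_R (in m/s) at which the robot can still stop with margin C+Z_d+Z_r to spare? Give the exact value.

collect terms ⇒ (1)·v_R² + (17/5)·v_R + (-18/25) = 0
  disc = (17/5)² − 4·(1)·(-18/25) = 361/25 ; √disc = 19/5
  v_R = (−(17/5) + 19/5) / (2·(1)) = 1/5 m/s
check:
braking lasts T_s = (1/5)/(1/2) = 0.4000 s
robot covers v_R·T_r = 0.2000·0.2000 = 0.0400 m before braking
robot covers 0.2000·0.4000 − ½·0.5000·0.4000² = 0.0400 m while stopping
human over T_r+T_s: 1.6000·(0.2000+0.4000) = 0.9600 m
residual clearance needed = 0.1500+0.0300+0.0000 = 0.1800 m
sum ≈ 0.0400+0.0400+0.9600+0.1800 ≈ 1.2200 m = S ✓

v_R_max = 1/5 m/s = 0.2000 m/s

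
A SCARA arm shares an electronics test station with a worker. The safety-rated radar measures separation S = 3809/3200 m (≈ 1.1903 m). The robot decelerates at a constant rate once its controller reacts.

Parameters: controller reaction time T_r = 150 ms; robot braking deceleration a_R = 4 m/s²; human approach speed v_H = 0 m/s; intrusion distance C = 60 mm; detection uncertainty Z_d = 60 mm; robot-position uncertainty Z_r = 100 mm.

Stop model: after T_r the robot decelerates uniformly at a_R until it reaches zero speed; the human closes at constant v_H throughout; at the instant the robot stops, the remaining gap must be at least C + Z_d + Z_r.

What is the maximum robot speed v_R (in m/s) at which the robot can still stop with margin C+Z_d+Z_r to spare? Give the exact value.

quadratic (1/8)·v² + (3/20)·v + (-621/640) = 0
  disc = (3/20)² − 4·(1/8)·(-621/640) = 3249/6400 ; √disc = 57/80
  v_R = (−(3/20) + 57/80) / (2·(1/8)) = 9/4 m/s
check:
braking lasts T_s = (9/4)/4 = 0.5625 s
reaction-phase robot travel = 2.2500·0.1500 = 0.3375 m
robot covers 2.2500·0.5625 − ½·4.0000·0.5625² = 0.6328 m while stopping
human over T_r+T_s: 0.0000·(0.1500+0.5625) = 0.0000 m
C+Z_d+Z_r = 0.0600+0.0600+0.1000 = 0.2200 m
sum ≈ 0.3375+0.6328+0.0000+0.2200 ≈ 1.1903 m = S ✓

v_R_max = 9/4 m/s = 2.2500 m/s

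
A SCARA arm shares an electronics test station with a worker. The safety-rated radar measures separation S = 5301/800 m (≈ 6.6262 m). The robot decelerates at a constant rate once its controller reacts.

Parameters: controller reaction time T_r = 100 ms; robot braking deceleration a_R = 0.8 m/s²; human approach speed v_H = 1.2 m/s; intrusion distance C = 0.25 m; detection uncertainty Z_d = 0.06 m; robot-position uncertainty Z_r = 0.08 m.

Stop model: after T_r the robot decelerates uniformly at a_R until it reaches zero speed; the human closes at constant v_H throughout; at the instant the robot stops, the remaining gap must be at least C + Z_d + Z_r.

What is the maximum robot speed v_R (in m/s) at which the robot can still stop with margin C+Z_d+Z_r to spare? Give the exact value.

v_R_max = 21/10 m/s = 2.1000 m/s

quadratic (5/8)·v² + (8/5)·v + (-4893/800) = 0
  disc = (8/5)² − 4·(5/8)·(-4893/800) = 28561/1600 ; √disc = 169/40
  v_R = (−(8/5) + 169/40) / (2·(5/8)) = 21/10 m/s
check:
braking lasts T_s = (21/10)/(4/5) = 2.6250 s
reaction-phase robot travel = 2.1000·0.1000 = 0.2100 m
robot covers 2.1000·2.6250 − ½·0.8000·2.6250² = 2.7563 m while stopping
person approaches 1.2000·(0.1000+2.6250) = 3.2700 m
residual clearance needed = 0.2500+0.0600+0.0800 = 0.3900 m
sum ≈ 0.2100+2.7563+3.2700+0.3900 ≈ 6.6262 m = S ✓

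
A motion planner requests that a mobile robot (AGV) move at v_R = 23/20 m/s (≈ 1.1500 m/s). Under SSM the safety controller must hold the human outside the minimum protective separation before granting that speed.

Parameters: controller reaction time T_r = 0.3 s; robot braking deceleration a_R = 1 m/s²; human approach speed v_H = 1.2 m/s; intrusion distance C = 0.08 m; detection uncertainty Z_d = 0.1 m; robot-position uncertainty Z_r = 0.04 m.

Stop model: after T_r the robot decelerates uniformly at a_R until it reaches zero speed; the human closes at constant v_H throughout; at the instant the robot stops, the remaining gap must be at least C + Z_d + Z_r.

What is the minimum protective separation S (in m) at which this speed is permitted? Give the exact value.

T_s = v_R/a_R = (23/20)/1 = 1.1500 s
robot in T_r: 1.1500·0.3000 = 0.3450 m
braking distance = 1.1500²/(2·1.0000) = 0.6613 m
human over T_r+T_s: 1.2000·(0.3000+1.1500) = 1.7400 m
C+Z_d+Z_r = 0.0800+0.1000+0.0400 = 0.2200 m
S_min ≈ 0.3450+0.6613+1.7400+0.2200  ⇒  S_min = 2373/800 m

S_min = 2373/800 m = 2.9663 m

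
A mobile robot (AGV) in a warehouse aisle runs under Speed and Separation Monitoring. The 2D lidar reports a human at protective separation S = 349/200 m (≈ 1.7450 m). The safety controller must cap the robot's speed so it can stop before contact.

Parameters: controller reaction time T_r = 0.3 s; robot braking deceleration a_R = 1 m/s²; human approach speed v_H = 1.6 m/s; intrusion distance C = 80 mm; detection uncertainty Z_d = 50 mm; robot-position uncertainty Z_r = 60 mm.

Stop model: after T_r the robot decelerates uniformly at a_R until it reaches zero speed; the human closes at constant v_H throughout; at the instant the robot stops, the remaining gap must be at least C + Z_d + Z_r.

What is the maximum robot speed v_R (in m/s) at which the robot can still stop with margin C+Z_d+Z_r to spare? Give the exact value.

v_R_max = 1/2 m/s = 0.5000 m/s

at the boundary: (1/2)·v² + (19/10)·v + (-43/40) = 0
  disc = (19/10)² − 4·(1/2)·(-43/40) = 144/25 ; √disc = 12/5
  v_R = (−(19/10) + 12/5) / (2·(1/2)) = 1/2 m/s
check:
stop time T_s = (1/2)/1 = 0.5000 s
reaction-phase robot travel = 0.5000·0.3000 = 0.1500 m
braking distance = 0.5000²/(2·1.0000) = 0.1250 m
human over T_r+T_s: 1.6000·(0.3000+0.5000) = 1.2800 m
margins: 0.0800+0.0500+0.0600 = 0.1900 m
sum ≈ 0.1500+0.1250+1.2800+0.1900 ≈ 1.7450 m = S ✓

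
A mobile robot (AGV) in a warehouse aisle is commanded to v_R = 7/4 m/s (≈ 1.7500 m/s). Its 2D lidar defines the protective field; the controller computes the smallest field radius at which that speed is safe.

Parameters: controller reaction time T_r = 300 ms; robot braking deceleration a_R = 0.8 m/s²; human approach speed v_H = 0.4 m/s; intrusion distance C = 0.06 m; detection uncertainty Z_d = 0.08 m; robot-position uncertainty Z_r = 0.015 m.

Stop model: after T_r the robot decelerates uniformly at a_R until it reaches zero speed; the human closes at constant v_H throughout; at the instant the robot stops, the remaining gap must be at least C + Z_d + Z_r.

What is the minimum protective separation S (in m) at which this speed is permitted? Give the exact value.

T_s = v_R/a_R = (7/4)/(4/5) = 2.1875 s
robot in T_r: 1.7500·0.3000 = 0.5250 m
braking distance = 1.7500²/(2·0.8000) = 1.9141 m
human over T_r+T_s: 0.4000·(0.3000+2.1875) = 0.9950 m
C+Z_d+Z_r = 0.0600+0.0800+0.0150 = 0.1550 m
S_min ≈ 0.5250+1.9141+0.9950+0.1550  ⇒  S_min = 2297/640 m

S_min = 2297/640 m = 3.5891 m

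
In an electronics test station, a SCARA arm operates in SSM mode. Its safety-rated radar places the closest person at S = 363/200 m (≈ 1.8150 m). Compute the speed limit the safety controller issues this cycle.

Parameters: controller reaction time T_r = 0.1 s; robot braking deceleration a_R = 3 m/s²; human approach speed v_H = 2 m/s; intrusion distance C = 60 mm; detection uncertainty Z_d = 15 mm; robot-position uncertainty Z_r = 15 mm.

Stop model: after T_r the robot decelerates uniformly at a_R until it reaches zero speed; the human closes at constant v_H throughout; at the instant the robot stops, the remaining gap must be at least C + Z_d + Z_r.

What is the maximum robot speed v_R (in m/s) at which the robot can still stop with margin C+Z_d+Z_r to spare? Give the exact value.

v_R_max = 3/2 m/s = 1.5000 m/s

quadratic (1/6)·v² + (23/30)·v + (-61/40) = 0
  disc = (23/30)² − 4·(1/6)·(-61/40) = 361/225 ; √disc = 19/15
  v_R = (−(23/30) + 19/15) / (2·(1/6)) = 3/2 m/s
check:
braking lasts T_s = (3/2)/3 = 0.5000 s
robot covers v_R·T_r = 1.5000·0.1000 = 0.1500 m before braking
robot covers 1.5000·0.5000 − ½·3.0000·0.5000² = 0.3750 m while stopping
human over T_r+T_s: 2.0000·(0.1000+0.5000) = 1.2000 m
C+Z_d+Z_r = 0.0600+0.0150+0.0150 = 0.0900 m
sum ≈ 0.1500+0.3750+1.2000+0.0900 ≈ 1.8150 m = S ✓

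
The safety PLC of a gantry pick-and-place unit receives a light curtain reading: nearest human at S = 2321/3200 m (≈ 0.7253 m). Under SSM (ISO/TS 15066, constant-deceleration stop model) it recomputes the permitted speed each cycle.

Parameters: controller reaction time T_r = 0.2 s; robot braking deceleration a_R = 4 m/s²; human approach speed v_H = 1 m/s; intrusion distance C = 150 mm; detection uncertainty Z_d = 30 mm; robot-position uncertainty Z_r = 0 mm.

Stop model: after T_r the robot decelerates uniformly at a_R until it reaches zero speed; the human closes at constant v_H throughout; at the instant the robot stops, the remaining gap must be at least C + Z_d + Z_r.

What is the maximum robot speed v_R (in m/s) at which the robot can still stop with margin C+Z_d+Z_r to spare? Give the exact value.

quadratic (1/8)·v² + (9/20)·v + (-221/640) = 0
  disc = (9/20)² − 4·(1/8)·(-221/640) = 2401/6400 ; √disc = 49/80
  v_R = (−(9/20) + 49/80) / (2·(1/8)) = 13/20 m/s
check:
T_s = v_R/a_R = (13/20)/4 = 0.1625 s
robot in T_r: 0.6500·0.2000 = 0.1300 m
robot under decel: 0.6500²/(2·4.0000) = 0.0528 m
person approaches 1.0000·(0.2000+0.1625) = 0.3625 m
residual clearance needed = 0.1500+0.0300+0.0000 = 0.1800 m
sum ≈ 0.1300+0.0528+0.3625+0.1800 ≈ 0.7253 m = S ✓

v_R_max = 13/20 m/s = 0.6500 m/s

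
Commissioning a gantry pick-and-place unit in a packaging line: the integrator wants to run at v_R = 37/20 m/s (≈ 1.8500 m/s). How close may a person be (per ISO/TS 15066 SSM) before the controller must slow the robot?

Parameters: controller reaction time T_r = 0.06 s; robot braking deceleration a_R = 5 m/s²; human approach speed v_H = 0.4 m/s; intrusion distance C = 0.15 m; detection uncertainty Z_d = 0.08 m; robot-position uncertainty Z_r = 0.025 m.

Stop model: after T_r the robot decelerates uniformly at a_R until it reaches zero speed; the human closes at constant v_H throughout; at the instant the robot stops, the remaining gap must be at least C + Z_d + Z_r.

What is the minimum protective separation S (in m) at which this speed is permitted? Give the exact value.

S_min = 3521/4000 m = 0.8802 m

stop time T_s = (37/20)/5 = 0.3700 s
robot covers v_R·T_r = 1.8500·0.0600 = 0.1110 m before braking
robot covers 1.8500·0.3700 − ½·5.0000·0.3700² = 0.3422 m while stopping
human closes 0.4000·0.4300 = 0.1720 m
residual clearance needed = 0.1500+0.0800+0.0250 = 0.2550 m
S_min ≈ 0.1110+0.3422+0.1720+0.2550  ⇒  S_min = 3521/4000 m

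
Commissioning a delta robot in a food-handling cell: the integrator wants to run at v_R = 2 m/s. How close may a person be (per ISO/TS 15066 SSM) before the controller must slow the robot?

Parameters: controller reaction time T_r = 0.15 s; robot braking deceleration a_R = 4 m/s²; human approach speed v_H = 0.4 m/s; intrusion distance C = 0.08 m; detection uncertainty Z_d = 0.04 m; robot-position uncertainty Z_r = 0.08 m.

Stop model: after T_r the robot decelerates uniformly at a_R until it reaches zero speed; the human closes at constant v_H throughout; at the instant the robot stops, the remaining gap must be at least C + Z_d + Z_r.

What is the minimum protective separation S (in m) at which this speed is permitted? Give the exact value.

S_min = 63/50 m = 1.2600 m

T_s = v_R/a_R = 2/4 = 0.5000 s
robot in T_r: 2.0000·0.1500 = 0.3000 m
braking distance = 2.0000²/(2·4.0000) = 0.5000 m
human closes 0.4000·0.6500 = 0.2600 m
C+Z_d+Z_r = 0.0800+0.0400+0.0800 = 0.2000 m
S_min ≈ 0.3000+0.5000+0.2600+0.2000  ⇒  S_min = 63/50 m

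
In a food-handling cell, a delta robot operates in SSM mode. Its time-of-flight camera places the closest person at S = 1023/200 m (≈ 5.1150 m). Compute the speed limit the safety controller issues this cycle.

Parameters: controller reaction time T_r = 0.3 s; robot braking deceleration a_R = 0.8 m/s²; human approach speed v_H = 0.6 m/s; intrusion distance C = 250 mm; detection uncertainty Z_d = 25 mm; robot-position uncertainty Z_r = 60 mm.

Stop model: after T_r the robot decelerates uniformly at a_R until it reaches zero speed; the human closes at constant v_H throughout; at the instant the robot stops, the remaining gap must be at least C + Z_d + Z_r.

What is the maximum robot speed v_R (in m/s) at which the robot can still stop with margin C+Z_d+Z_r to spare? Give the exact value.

v_R_max = 2 m/s = 2.0000 m/s

at the boundary: (5/8)·v² + (21/20)·v + (-23/5) = 0
  disc = (21/20)² − 4·(5/8)·(-23/5) = 5041/400 ; √disc = 71/20
  v_R = (−(21/20) + 71/20) / (2·(5/8)) = 2 m/s
check:
braking lasts T_s = 2/(4/5) = 2.5000 s
reaction-phase robot travel = 2.0000·0.3000 = 0.6000 m
robot under decel: 2.0000²/(2·0.8000) = 2.5000 m
human closes 0.6000·2.8000 = 1.6800 m
residual clearance needed = 0.2500+0.0250+0.0600 = 0.3350 m
sum ≈ 0.6000+2.5000+1.6800+0.3350 ≈ 5.1150 m = S ✓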